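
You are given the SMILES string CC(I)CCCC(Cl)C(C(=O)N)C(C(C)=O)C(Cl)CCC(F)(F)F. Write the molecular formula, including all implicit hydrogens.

C15H23Cl2F3INO2

Walk through each heavy atom and fill implicit hydrogens from standard valence (C 4, N 3, O 2, S 2, halogen 1):
  atom 1: C, bond orders sum to 1 (valence 4) → 3 H
  atom 2: C, bond orders sum to 3 (valence 4) → 1 H
  atom 3: I (halogen, monovalent) → 0 H
  atom 4: C, bond orders sum to 2 (valence 4) → 2 H
  atom 5: C, bond orders sum to 2 (valence 4) → 2 H
  atom 6: C, bond orders sum to 2 (valence 4) → 2 H
  atom 7: C, bond orders sum to 3 (valence 4) → 1 H
  atom 8: Cl (halogen, monovalent) → 0 H
  atom 9: C, bond orders sum to 3 (valence 4) → 1 H
  atom 10: C, bond orders sum to 4 (valence 4) → 0 H
  atom 11: O, bond orders sum to 2 (valence 2) → 0 H
  atom 12: N, bond orders sum to 1 (valence 3) → 2 H
  atom 13: C, bond orders sum to 3 (valence 4) → 1 H
  atom 14: C, bond orders sum to 4 (valence 4) → 0 H
  atom 15: C, bond orders sum to 1 (valence 4) → 3 H
  atom 16: O, bond orders sum to 2 (valence 2) → 0 H
  atom 17: C, bond orders sum to 3 (valence 4) → 1 H
  atom 18: Cl (halogen, monovalent) → 0 H
  atom 19: C, bond orders sum to 2 (valence 4) → 2 H
  atom 20: C, bond orders sum to 2 (valence 4) → 2 H
  atom 21: C, bond orders sum to 4 (valence 4) → 0 H
  atom 22: F (halogen, monovalent) → 0 H
  atom 23: F (halogen, monovalent) → 0 H
  atom 24: F (halogen, monovalent) → 0 H
Totals → C:15, H:23, Cl:2, F:3, I:1, N:1, O:2.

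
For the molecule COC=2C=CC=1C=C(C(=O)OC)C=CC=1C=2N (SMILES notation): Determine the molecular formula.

C13H13NO3

Walk through each heavy atom and fill implicit hydrogens from standard valence (C 4, N 3, O 2, S 2, halogen 1):
  atom 1: C, bond orders sum to 1 (valence 4) → 3 H
  atom 2: O, bond orders sum to 2 (valence 2) → 0 H
  atom 3: C, bond orders sum to 4 (valence 4) → 0 H
  atom 4: C, bond orders sum to 3 (valence 4) → 1 H
  atom 5: C, bond orders sum to 3 (valence 4) → 1 H
  atom 6: C, bond orders sum to 4 (valence 4) → 0 H
  atom 7: C, bond orders sum to 3 (valence 4) → 1 H
  atom 8: C, bond orders sum to 4 (valence 4) → 0 H
  atom 9: C, bond orders sum to 4 (valence 4) → 0 H
  atom 10: O, bond orders sum to 2 (valence 2) → 0 H
  atom 11: O, bond orders sum to 2 (valence 2) → 0 H
  atom 12: C, bond orders sum to 1 (valence 4) → 3 H
  atom 13: C, bond orders sum to 3 (valence 4) → 1 H
  atom 14: C, bond orders sum to 3 (valence 4) → 1 H
  atom 15: C, bond orders sum to 4 (valence 4) → 0 H
  atom 16: C, bond orders sum to 4 (valence 4) → 0 H
  atom 17: N, bond orders sum to 1 (valence 3) → 2 H
Totals → C:13, H:13, N:1, O:3.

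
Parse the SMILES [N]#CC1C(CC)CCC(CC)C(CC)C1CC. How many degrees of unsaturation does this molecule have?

3

Molecular formula: C16H29N.
DoU = (2C + 2 + N − H − X) / 2, where X is the halogen count and O/S are ignored.
    = (2·16 + 2 + 1 − 29 − 0) / 2 = 6 / 2 = 3.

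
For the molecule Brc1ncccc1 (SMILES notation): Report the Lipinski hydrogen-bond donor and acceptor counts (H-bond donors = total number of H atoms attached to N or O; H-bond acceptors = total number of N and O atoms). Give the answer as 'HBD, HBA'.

Donors: find every N or O and count the H atoms it carries.
  atom 3 (N): bond orders sum to 3 → 0 H
Lipinski HBD = 0.
Acceptors: N atoms = 1, O atoms = 0 → HBA = 1.

0, 1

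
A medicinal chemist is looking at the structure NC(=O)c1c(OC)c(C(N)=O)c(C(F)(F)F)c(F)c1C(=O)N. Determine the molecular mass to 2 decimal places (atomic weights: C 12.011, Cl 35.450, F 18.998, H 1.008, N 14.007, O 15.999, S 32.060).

323.20 g/mol

First, the molecular formula is C11H9F4N3O4 (counting implicit H from valence).
  C: 11 × 12.011 = 132.121
  F: 4 × 18.998 = 75.992
  H: 9 × 1.008 = 9.072
  N: 3 × 14.007 = 42.021
  O: 4 × 15.999 = 63.996
Sum: 11×12.011 + 4×18.998 + 9×1.008 + 3×14.007 + 4×15.999 = 323.202 → 323.20 g/mol.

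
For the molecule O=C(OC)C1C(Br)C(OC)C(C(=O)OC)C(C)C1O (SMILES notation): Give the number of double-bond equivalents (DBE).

3

Molecular formula: C12H19BrO6.
DoU = (2C + 2 + N − H − X) / 2, where X is the halogen count and O/S are ignored.
    = (2·12 + 2 + 0 − 19 − 1) / 2 = 6 / 2 = 3.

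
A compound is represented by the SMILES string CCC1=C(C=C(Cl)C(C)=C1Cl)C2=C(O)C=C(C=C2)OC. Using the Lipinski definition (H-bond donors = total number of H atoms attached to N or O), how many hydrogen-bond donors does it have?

1

Donors: find every N or O and count the H atoms it carries.
  atom 14 (O): bond orders sum to 1 → 1 H
  atom 19 (O): bond orders sum to 2 → 0 H
Lipinski HBD = 1.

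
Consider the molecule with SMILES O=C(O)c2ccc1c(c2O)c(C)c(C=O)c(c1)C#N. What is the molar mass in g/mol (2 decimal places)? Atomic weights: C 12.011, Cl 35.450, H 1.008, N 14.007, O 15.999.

First, the molecular formula is C14H9NO4 (counting implicit H from valence).
  C: 14 × 12.011 = 168.154
  H: 9 × 1.008 = 9.072
  N: 1 × 14.007 = 14.007
  O: 4 × 15.999 = 63.996
Sum: 14×12.011 + 9×1.008 + 1×14.007 + 4×15.999 = 255.229 → 255.23 g/mol.

255.23 g/mol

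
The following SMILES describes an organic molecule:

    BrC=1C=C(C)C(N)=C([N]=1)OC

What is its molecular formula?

C7H9BrN2O

Walk through each heavy atom and fill implicit hydrogens from standard valence (C 4, N 3, O 2, S 2, halogen 1):
  atom 1: Br (halogen, monovalent) → 0 H
  atom 2: C, bond orders sum to 4 (valence 4) → 0 H
  atom 3: C, bond orders sum to 3 (valence 4) → 1 H
  atom 4: C, bond orders sum to 4 (valence 4) → 0 H
  atom 5: C, bond orders sum to 1 (valence 4) → 3 H
  atom 6: C, bond orders sum to 4 (valence 4) → 0 H
  atom 7: N, bond orders sum to 1 (valence 3) → 2 H
  atom 8: C, bond orders sum to 4 (valence 4) → 0 H
  atom 9: N with explicit H count 0
  atom 10: O, bond orders sum to 2 (valence 2) → 0 H
  atom 11: C, bond orders sum to 1 (valence 4) → 3 H
Totals → C:7, H:9, Br:1, N:2, O:1.
In Hill order: C7H9BrN2O.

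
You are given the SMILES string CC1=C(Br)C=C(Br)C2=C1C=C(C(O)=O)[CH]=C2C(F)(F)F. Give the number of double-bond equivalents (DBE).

8

Molecular formula: C13H7Br2F3O2.
DoU = (2C + 2 + N − H − X) / 2, where X is the halogen count and O/S are ignored.
    = (2·13 + 2 + 0 − 7 − 5) / 2 = 16 / 2 = 8.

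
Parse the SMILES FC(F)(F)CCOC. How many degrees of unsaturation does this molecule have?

Molecular formula: C4H7F3O.
DoU = (2C + 2 + N − H − X) / 2, where X is the halogen count and O/S are ignored.
    = (2·4 + 2 + 0 − 7 − 3) / 2 = 0 / 2 = 0.

0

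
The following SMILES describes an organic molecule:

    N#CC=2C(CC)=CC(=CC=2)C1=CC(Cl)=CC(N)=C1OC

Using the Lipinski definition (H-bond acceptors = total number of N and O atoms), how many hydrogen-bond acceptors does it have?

3

N atoms: 2; O atoms: 1.
Lipinski HBA = 2 + 1 = 3.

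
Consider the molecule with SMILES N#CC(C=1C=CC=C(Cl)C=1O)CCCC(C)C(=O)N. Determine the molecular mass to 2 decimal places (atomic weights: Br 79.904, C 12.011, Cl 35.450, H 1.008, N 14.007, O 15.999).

First, the molecular formula is C14H17ClN2O2 (counting implicit H from valence).
  C: 14 × 12.011 = 168.154
  Cl: 1 × 35.450 = 35.450
  H: 17 × 1.008 = 17.136
  N: 2 × 14.007 = 28.014
  O: 2 × 15.999 = 31.998
Sum: 14×12.011 + 1×35.450 + 17×1.008 + 2×14.007 + 2×15.999 = 280.752 → 280.75 g/mol.

280.75 g/mol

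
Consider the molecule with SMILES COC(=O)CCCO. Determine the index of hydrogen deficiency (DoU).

1

Molecular formula: C5H10O3.
DoU = (2C + 2 + N − H − X) / 2, where X is the halogen count and O/S are ignored.
    = (2·5 + 2 + 0 − 10 − 0) / 2 = 2 / 2 = 1.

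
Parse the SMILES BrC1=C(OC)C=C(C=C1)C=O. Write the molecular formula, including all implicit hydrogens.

Walk through each heavy atom and fill implicit hydrogens from standard valence (C 4, N 3, O 2, S 2, halogen 1):
  atom 1: Br (halogen, monovalent) → 0 H
  atom 2: C, bond orders sum to 4 (valence 4) → 0 H
  atom 3: C, bond orders sum to 4 (valence 4) → 0 H
  atom 4: O, bond orders sum to 2 (valence 2) → 0 H
  atom 5: C, bond orders sum to 1 (valence 4) → 3 H
  atom 6: C, bond orders sum to 3 (valence 4) → 1 H
  atom 7: C, bond orders sum to 4 (valence 4) → 0 H
  atom 8: C, bond orders sum to 3 (valence 4) → 1 H
  atom 9: C, bond orders sum to 3 (valence 4) → 1 H
  atom 10: C, bond orders sum to 3 (valence 4) → 1 H
  atom 11: O, bond orders sum to 2 (valence 2) → 0 H
Totals → C:8, H:7, Br:1, O:2.
In Hill order: C8H7BrO2.

C8H7BrO2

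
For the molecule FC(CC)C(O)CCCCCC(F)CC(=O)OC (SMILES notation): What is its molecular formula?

Walk through each heavy atom and fill implicit hydrogens from standard valence (C 4, N 3, O 2, S 2, halogen 1):
  atom 1: F (halogen, monovalent) → 0 H
  atom 2: C, bond orders sum to 3 (valence 4) → 1 H
  atom 3: C, bond orders sum to 2 (valence 4) → 2 H
  atom 4: C, bond orders sum to 1 (valence 4) → 3 H
  atom 5: C, bond orders sum to 3 (valence 4) → 1 H
  atom 6: O, bond orders sum to 1 (valence 2) → 1 H
  atom 7: C, bond orders sum to 2 (valence 4) → 2 H
  atom 8: C, bond orders sum to 2 (valence 4) → 2 H
  atom 9: C, bond orders sum to 2 (valence 4) → 2 H
  atom 10: C, bond orders sum to 2 (valence 4) → 2 H
  atom 11: C, bond orders sum to 2 (valence 4) → 2 H
  atom 12: C, bond orders sum to 3 (valence 4) → 1 H
  atom 13: F (halogen, monovalent) → 0 H
  atom 14: C, bond orders sum to 2 (valence 4) → 2 H
  atom 15: C, bond orders sum to 4 (valence 4) → 0 H
  atom 16: O, bond orders sum to 2 (valence 2) → 0 H
  atom 17: O, bond orders sum to 2 (valence 2) → 0 H
  atom 18: C, bond orders sum to 1 (valence 4) → 3 H
Totals → C:13, H:24, F:2, O:3.
In Hill order: C13H24F2O3.

C13H24F2O3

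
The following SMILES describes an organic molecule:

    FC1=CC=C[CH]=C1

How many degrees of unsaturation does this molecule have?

Degree of unsaturation = (number of rings) + (number of π bonds).
Ring closures in the SMILES: 1.
π bonds: 3 double bonds (each 1 DoU) → 3 DoU from unsaturation.
Total DoU = 1 + 3 = 4.

4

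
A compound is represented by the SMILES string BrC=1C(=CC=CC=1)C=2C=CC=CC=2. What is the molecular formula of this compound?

Walk through each heavy atom and fill implicit hydrogens from standard valence (C 4, N 3, O 2, S 2, halogen 1):
  atom 1: Br (halogen, monovalent) → 0 H
  atom 2: C, bond orders sum to 4 (valence 4) → 0 H
  atom 3: C, bond orders sum to 4 (valence 4) → 0 H
  atom 4: C, bond orders sum to 3 (valence 4) → 1 H
  atom 5: C, bond orders sum to 3 (valence 4) → 1 H
  atom 6: C, bond orders sum to 3 (valence 4) → 1 H
  atom 7: C, bond orders sum to 3 (valence 4) → 1 H
  atom 8: C, bond orders sum to 4 (valence 4) → 0 H
  atom 9: C, bond orders sum to 3 (valence 4) → 1 H
  atom 10: C, bond orders sum to 3 (valence 4) → 1 H
  atom 11: C, bond orders sum to 3 (valence 4) → 1 H
  atom 12: C, bond orders sum to 3 (valence 4) → 1 H
  atom 13: C, bond orders sum to 3 (valence 4) → 1 H
Totals → C:12, H:9, Br:1.

C12H9Br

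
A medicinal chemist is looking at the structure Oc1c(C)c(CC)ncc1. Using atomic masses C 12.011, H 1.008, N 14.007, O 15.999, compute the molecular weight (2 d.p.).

137.18 g/mol

First, the molecular formula is C8H11NO (counting implicit H from valence).
  C: 8 × 12.011 = 96.088
  H: 11 × 1.008 = 11.088
  N: 1 × 14.007 = 14.007
  O: 1 × 15.999 = 15.999
Sum: 8×12.011 + 11×1.008 + 1×14.007 + 1×15.999 = 137.182 → 137.18 g/mol.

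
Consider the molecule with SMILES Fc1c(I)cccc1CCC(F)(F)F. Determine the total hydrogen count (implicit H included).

Walk through each heavy atom and fill implicit hydrogens from standard valence (C 4, N 3, O 2, S 2, halogen 1); for lowercase aromatic atoms, an aromatic c carries 1 H when it has two neighbours and 0 H with three, and aromatic n carries 0 H:
  atom 1: F (halogen, monovalent) → 0 H
  atom 2: aromatic c, 3 neighbours → 0 H
  atom 3: aromatic c, 3 neighbours → 0 H
  atom 4: I (halogen, monovalent) → 0 H
  atom 5: aromatic c, 2 neighbours → 1 H
  atom 6: aromatic c, 2 neighbours → 1 H
  atom 7: aromatic c, 2 neighbours → 1 H
  atom 8: aromatic c, 3 neighbours → 0 H
  atom 9: C, bond orders sum to 2 (valence 4) → 2 H
  atom 10: C, bond orders sum to 2 (valence 4) → 2 H
  atom 11: C, bond orders sum to 4 (valence 4) → 0 H
  atom 12: F (halogen, monovalent) → 0 H
  atom 13: F (halogen, monovalent) → 0 H
  atom 14: F (halogen, monovalent) → 0 H
Total hydrogens: 7.

7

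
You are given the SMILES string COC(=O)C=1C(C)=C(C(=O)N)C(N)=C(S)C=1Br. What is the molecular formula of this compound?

Walk through each heavy atom and fill implicit hydrogens from standard valence (C 4, N 3, O 2, S 2, halogen 1):
  atom 1: C, bond orders sum to 1 (valence 4) → 3 H
  atom 2: O, bond orders sum to 2 (valence 2) → 0 H
  atom 3: C, bond orders sum to 4 (valence 4) → 0 H
  atom 4: O, bond orders sum to 2 (valence 2) → 0 H
  atom 5: C, bond orders sum to 4 (valence 4) → 0 H
  atom 6: C, bond orders sum to 4 (valence 4) → 0 H
  atom 7: C, bond orders sum to 1 (valence 4) → 3 H
  atom 8: C, bond orders sum to 4 (valence 4) → 0 H
  atom 9: C, bond orders sum to 4 (valence 4) → 0 H
  atom 10: O, bond orders sum to 2 (valence 2) → 0 H
  atom 11: N, bond orders sum to 1 (valence 3) → 2 H
  atom 12: C, bond orders sum to 4 (valence 4) → 0 H
  atom 13: N, bond orders sum to 1 (valence 3) → 2 H
  atom 14: C, bond orders sum to 4 (valence 4) → 0 H
  atom 15: S, bond orders sum to 1 (valence 2) → 1 H
  atom 16: C, bond orders sum to 4 (valence 4) → 0 H
  atom 17: Br (halogen, monovalent) → 0 H
Totals → C:10, H:11, Br:1, N:2, O:3, S:1.

C10H11BrN2O3S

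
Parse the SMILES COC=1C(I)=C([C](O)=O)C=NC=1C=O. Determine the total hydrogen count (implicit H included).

6

Walk through each heavy atom and fill implicit hydrogens from standard valence (C 4, N 3, O 2, S 2, halogen 1):
  atom 1: C, bond orders sum to 1 (valence 4) → 3 H
  atom 2: O, bond orders sum to 2 (valence 2) → 0 H
  atom 3: C, bond orders sum to 4 (valence 4) → 0 H
  atom 4: C, bond orders sum to 4 (valence 4) → 0 H
  atom 5: I (halogen, monovalent) → 0 H
  atom 6: C, bond orders sum to 4 (valence 4) → 0 H
  atom 7: C with explicit H count 0
  atom 8: O, bond orders sum to 1 (valence 2) → 1 H
  atom 9: O, bond orders sum to 2 (valence 2) → 0 H
  atom 10: C, bond orders sum to 3 (valence 4) → 1 H
  atom 11: N, bond orders sum to 3 (valence 3) → 0 H
  atom 12: C, bond orders sum to 4 (valence 4) → 0 H
  atom 13: C, bond orders sum to 3 (valence 4) → 1 H
  atom 14: O, bond orders sum to 2 (valence 2) → 0 H
Total hydrogens: 6.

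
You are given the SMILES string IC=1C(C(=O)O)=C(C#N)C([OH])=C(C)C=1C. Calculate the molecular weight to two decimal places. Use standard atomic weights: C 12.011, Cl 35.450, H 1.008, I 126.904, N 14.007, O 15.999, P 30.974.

317.08 g/mol

First, the molecular formula is C10H8INO3 (counting implicit H from valence).
  C: 10 × 12.011 = 120.110
  H: 8 × 1.008 = 8.064
  I: 1 × 126.904 = 126.904
  N: 1 × 14.007 = 14.007
  O: 3 × 15.999 = 47.997
Sum: 10×12.011 + 8×1.008 + 1×126.904 + 1×14.007 + 3×15.999 = 317.082 → 317.08 g/mol.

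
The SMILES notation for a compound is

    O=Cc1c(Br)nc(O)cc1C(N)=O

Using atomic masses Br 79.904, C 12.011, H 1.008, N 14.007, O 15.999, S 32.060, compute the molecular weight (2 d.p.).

245.03 g/mol

First, the molecular formula is C7H5BrN2O3 (counting implicit H from valence).
  Br: 1 × 79.904 = 79.904
  C: 7 × 12.011 = 84.077
  H: 5 × 1.008 = 5.040
  N: 2 × 14.007 = 28.014
  O: 3 × 15.999 = 47.997
Sum: 1×79.904 + 7×12.011 + 5×1.008 + 2×14.007 + 3×15.999 = 245.032 → 245.03 g/mol.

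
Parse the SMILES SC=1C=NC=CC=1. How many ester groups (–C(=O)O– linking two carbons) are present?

0

Scan the SMILES for the ester motif — none present.
Groups that are present: 1 thiol.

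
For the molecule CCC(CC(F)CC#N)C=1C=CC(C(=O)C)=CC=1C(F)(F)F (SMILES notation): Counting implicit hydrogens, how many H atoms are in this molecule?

Walk through each heavy atom and fill implicit hydrogens from standard valence (C 4, N 3, O 2, S 2, halogen 1):
  atom 1: C, bond orders sum to 1 (valence 4) → 3 H
  atom 2: C, bond orders sum to 2 (valence 4) → 2 H
  atom 3: C, bond orders sum to 3 (valence 4) → 1 H
  atom 4: C, bond orders sum to 2 (valence 4) → 2 H
  atom 5: C, bond orders sum to 3 (valence 4) → 1 H
  atom 6: F (halogen, monovalent) → 0 H
  atom 7: C, bond orders sum to 2 (valence 4) → 2 H
  atom 8: C, bond orders sum to 4 (valence 4) → 0 H
  atom 9: N, bond orders sum to 3 (valence 3) → 0 H
  atom 10: C, bond orders sum to 4 (valence 4) → 0 H
  atom 11: C, bond orders sum to 3 (valence 4) → 1 H
  atom 12: C, bond orders sum to 3 (valence 4) → 1 H
  atom 13: C, bond orders sum to 4 (valence 4) → 0 H
  atom 14: C, bond orders sum to 4 (valence 4) → 0 H
  atom 15: O, bond orders sum to 2 (valence 2) → 0 H
  atom 16: C, bond orders sum to 1 (valence 4) → 3 H
  atom 17: C, bond orders sum to 3 (valence 4) → 1 H
  atom 18: C, bond orders sum to 4 (valence 4) → 0 H
  atom 19: C, bond orders sum to 4 (valence 4) → 0 H
  atom 20: F (halogen, monovalent) → 0 H
  atom 21: F (halogen, monovalent) → 0 H
  atom 22: F (halogen, monovalent) → 0 H
Total hydrogens: 17.

17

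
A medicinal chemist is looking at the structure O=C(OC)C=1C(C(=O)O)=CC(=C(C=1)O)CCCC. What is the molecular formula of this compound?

Walk through each heavy atom and fill implicit hydrogens from standard valence (C 4, N 3, O 2, S 2, halogen 1):
  atom 1: O, bond orders sum to 2 (valence 2) → 0 H
  atom 2: C, bond orders sum to 4 (valence 4) → 0 H
  atom 3: O, bond orders sum to 2 (valence 2) → 0 H
  atom 4: C, bond orders sum to 1 (valence 4) → 3 H
  atom 5: C, bond orders sum to 4 (valence 4) → 0 H
  atom 6: C, bond orders sum to 4 (valence 4) → 0 H
  atom 7: C, bond orders sum to 4 (valence 4) → 0 H
  atom 8: O, bond orders sum to 2 (valence 2) → 0 H
  atom 9: O, bond orders sum to 1 (valence 2) → 1 H
  atom 10: C, bond orders sum to 3 (valence 4) → 1 H
  atom 11: C, bond orders sum to 4 (valence 4) → 0 H
  atom 12: C, bond orders sum to 4 (valence 4) → 0 H
  atom 13: C, bond orders sum to 3 (valence 4) → 1 H
  atom 14: O, bond orders sum to 1 (valence 2) → 1 H
  atom 15: C, bond orders sum to 2 (valence 4) → 2 H
  atom 16: C, bond orders sum to 2 (valence 4) → 2 H
  atom 17: C, bond orders sum to 2 (valence 4) → 2 H
  atom 18: C, bond orders sum to 1 (valence 4) → 3 H
Totals → C:13, H:16, O:5.
In Hill order: C13H16O5.

C13H16O5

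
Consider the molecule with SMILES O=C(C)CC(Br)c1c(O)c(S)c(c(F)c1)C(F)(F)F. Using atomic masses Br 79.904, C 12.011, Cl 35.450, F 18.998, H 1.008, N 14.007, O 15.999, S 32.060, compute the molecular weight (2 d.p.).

361.15 g/mol

First, the molecular formula is C11H9BrF4O2S (counting implicit H from valence).
  Br: 1 × 79.904 = 79.904
  C: 11 × 12.011 = 132.121
  F: 4 × 18.998 = 75.992
  H: 9 × 1.008 = 9.072
  O: 2 × 15.999 = 31.998
  S: 1 × 32.060 = 32.060
Sum: 1×79.904 + 11×12.011 + 4×18.998 + 9×1.008 + 2×15.999 + 1×32.060 = 361.147 → 361.15 g/mol.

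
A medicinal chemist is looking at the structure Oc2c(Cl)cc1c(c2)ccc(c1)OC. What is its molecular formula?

Walk through each heavy atom and fill implicit hydrogens from standard valence (C 4, N 3, O 2, S 2, halogen 1); for lowercase aromatic atoms, an aromatic c carries 1 H when it has two neighbours and 0 H with three, and aromatic n carries 0 H:
  atom 1: O, bond orders sum to 1 (valence 2) → 1 H
  atom 2: aromatic c, 3 neighbours → 0 H
  atom 3: aromatic c, 3 neighbours → 0 H
  atom 4: Cl (halogen, monovalent) → 0 H
  atom 5: aromatic c, 2 neighbours → 1 H
  atom 6: aromatic c, 3 neighbours → 0 H
  atom 7: aromatic c, 3 neighbours → 0 H
  atom 8: aromatic c, 2 neighbours → 1 H
  atom 9: aromatic c, 2 neighbours → 1 H
  atom 10: aromatic c, 2 neighbours → 1 H
  atom 11: aromatic c, 3 neighbours → 0 H
  atom 12: aromatic c, 2 neighbours → 1 H
  atom 13: O, bond orders sum to 2 (valence 2) → 0 H
  atom 14: C, bond orders sum to 1 (valence 4) → 3 H
Totals → C:11, H:9, Cl:1, O:2.
In Hill order: C11H9ClO2.

C11H9ClO2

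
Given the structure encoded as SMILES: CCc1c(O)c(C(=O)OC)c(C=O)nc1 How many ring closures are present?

In SMILES, each pair of matching ring-closure digits denotes one ring-closing bond; the number of such bonds equals the number of independent rings.
Ring-closure bonds here: 1.

1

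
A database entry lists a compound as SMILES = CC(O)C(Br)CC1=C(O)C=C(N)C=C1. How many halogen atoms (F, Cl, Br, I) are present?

1

Halogen atoms appear at heavy-atom position 5 (1×Br).
Other groups present: 2 hydroxyl, 1 primary amine.
Halogen count: 1.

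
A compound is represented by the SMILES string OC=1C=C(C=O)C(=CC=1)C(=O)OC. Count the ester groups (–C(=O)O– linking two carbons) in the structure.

1

The ester motif appears at heavy-atom position 10 in the SMILES.
Other groups present: 1 aldehyde, 1 hydroxyl.
Ester count: 1.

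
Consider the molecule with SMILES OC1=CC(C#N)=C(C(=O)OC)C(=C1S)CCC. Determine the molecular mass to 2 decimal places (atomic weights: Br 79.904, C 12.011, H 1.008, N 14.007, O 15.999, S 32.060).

First, the molecular formula is C12H13NO3S (counting implicit H from valence).
  C: 12 × 12.011 = 144.132
  H: 13 × 1.008 = 13.104
  N: 1 × 14.007 = 14.007
  O: 3 × 15.999 = 47.997
  S: 1 × 32.060 = 32.060
Sum: 12×12.011 + 13×1.008 + 1×14.007 + 3×15.999 + 1×32.060 = 251.300 → 251.30 g/mol.

251.30 g/mol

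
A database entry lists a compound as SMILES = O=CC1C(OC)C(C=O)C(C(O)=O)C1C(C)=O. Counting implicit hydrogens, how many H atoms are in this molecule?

14

Walk through each heavy atom and fill implicit hydrogens from standard valence (C 4, N 3, O 2, S 2, halogen 1):
  atom 1: O, bond orders sum to 2 (valence 2) → 0 H
  atom 2: C, bond orders sum to 3 (valence 4) → 1 H
  atom 3: C, bond orders sum to 3 (valence 4) → 1 H
  atom 4: C, bond orders sum to 3 (valence 4) → 1 H
  atom 5: O, bond orders sum to 2 (valence 2) → 0 H
  atom 6: C, bond orders sum to 1 (valence 4) → 3 H
  atom 7: C, bond orders sum to 3 (valence 4) → 1 H
  atom 8: C, bond orders sum to 3 (valence 4) → 1 H
  atom 9: O, bond orders sum to 2 (valence 2) → 0 H
  atom 10: C, bond orders sum to 3 (valence 4) → 1 H
  atom 11: C, bond orders sum to 4 (valence 4) → 0 H
  atom 12: O, bond orders sum to 1 (valence 2) → 1 H
  atom 13: O, bond orders sum to 2 (valence 2) → 0 H
  atom 14: C, bond orders sum to 3 (valence 4) → 1 H
  atom 15: C, bond orders sum to 4 (valence 4) → 0 H
  atom 16: C, bond orders sum to 1 (valence 4) → 3 H
  atom 17: O, bond orders sum to 2 (valence 2) → 0 H
Total hydrogens: 14.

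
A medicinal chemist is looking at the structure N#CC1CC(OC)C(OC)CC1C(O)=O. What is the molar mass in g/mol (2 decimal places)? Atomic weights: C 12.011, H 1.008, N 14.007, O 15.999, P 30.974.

213.23 g/mol

First, the molecular formula is C10H15NO4 (counting implicit H from valence).
  C: 10 × 12.011 = 120.110
  H: 15 × 1.008 = 15.120
  N: 1 × 14.007 = 14.007
  O: 4 × 15.999 = 63.996
Sum: 10×12.011 + 15×1.008 + 1×14.007 + 4×15.999 = 213.233 → 213.23 g/mol.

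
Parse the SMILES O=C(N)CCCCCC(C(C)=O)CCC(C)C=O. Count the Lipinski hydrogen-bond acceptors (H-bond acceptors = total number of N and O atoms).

N atoms: 1; O atoms: 3.
Lipinski HBA = 1 + 3 = 4.

4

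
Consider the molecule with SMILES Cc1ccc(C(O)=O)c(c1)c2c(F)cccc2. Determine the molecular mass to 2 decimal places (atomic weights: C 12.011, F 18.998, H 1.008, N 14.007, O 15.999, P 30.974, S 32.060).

230.24 g/mol

First, the molecular formula is C14H11FO2 (counting implicit H from valence).
  C: 14 × 12.011 = 168.154
  F: 1 × 18.998 = 18.998
  H: 11 × 1.008 = 11.088
  O: 2 × 15.999 = 31.998
Sum: 14×12.011 + 1×18.998 + 11×1.008 + 2×15.999 = 230.238 → 230.24 g/mol.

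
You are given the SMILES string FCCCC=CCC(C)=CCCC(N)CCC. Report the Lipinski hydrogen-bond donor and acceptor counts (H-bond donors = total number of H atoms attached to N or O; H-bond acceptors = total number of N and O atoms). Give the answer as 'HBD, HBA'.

2, 1

Donors: find every N or O and count the H atoms it carries.
  atom 14 (N): bond orders sum to 1 → 2 H
Lipinski HBD = 2.
Acceptors: N atoms = 1, O atoms = 0 → HBA = 1.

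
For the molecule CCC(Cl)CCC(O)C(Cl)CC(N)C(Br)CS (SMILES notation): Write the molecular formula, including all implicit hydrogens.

Walk through each heavy atom and fill implicit hydrogens from standard valence (C 4, N 3, O 2, S 2, halogen 1):
  atom 1: C, bond orders sum to 1 (valence 4) → 3 H
  atom 2: C, bond orders sum to 2 (valence 4) → 2 H
  atom 3: C, bond orders sum to 3 (valence 4) → 1 H
  atom 4: Cl (halogen, monovalent) → 0 H
  atom 5: C, bond orders sum to 2 (valence 4) → 2 H
  atom 6: C, bond orders sum to 2 (valence 4) → 2 H
  atom 7: C, bond orders sum to 3 (valence 4) → 1 H
  atom 8: O, bond orders sum to 1 (valence 2) → 1 H
  atom 9: C, bond orders sum to 3 (valence 4) → 1 H
  atom 10: Cl (halogen, monovalent) → 0 H
  atom 11: C, bond orders sum to 2 (valence 4) → 2 H
  atom 12: C, bond orders sum to 3 (valence 4) → 1 H
  atom 13: N, bond orders sum to 1 (valence 3) → 2 H
  atom 14: C, bond orders sum to 3 (valence 4) → 1 H
  atom 15: Br (halogen, monovalent) → 0 H
  atom 16: C, bond orders sum to 2 (valence 4) → 2 H
  atom 17: S, bond orders sum to 1 (valence 2) → 1 H
Totals → C:11, H:22, Br:1, Cl:2, N:1, O:1, S:1.
In Hill order: C11H22BrCl2NOS.

C11H22BrCl2NOS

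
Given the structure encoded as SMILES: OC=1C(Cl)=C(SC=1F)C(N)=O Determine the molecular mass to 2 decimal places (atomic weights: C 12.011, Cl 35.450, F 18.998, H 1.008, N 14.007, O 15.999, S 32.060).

First, the molecular formula is C5H3ClFNO2S (counting implicit H from valence).
  C: 5 × 12.011 = 60.055
  Cl: 1 × 35.450 = 35.450
  F: 1 × 18.998 = 18.998
  H: 3 × 1.008 = 3.024
  N: 1 × 14.007 = 14.007
  O: 2 × 15.999 = 31.998
  S: 1 × 32.060 = 32.060
Sum: 5×12.011 + 1×35.450 + 1×18.998 + 3×1.008 + 1×14.007 + 2×15.999 + 1×32.060 = 195.592 → 195.59 g/mol.

195.59 g/mol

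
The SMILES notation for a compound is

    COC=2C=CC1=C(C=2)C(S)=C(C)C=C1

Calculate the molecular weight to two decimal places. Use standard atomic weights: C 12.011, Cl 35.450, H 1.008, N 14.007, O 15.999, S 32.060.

First, the molecular formula is C12H12OS (counting implicit H from valence).
  C: 12 × 12.011 = 144.132
  H: 12 × 1.008 = 12.096
  O: 1 × 15.999 = 15.999
  S: 1 × 32.060 = 32.060
Sum: 12×12.011 + 12×1.008 + 1×15.999 + 1×32.060 = 204.287 → 204.29 g/mol.

204.29 g/mol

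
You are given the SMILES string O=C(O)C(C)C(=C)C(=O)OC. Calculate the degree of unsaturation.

Degree of unsaturation = (number of rings) + (number of π bonds).
Ring closures in the SMILES: 0.
π bonds: 3 double bonds (each 1 DoU) → 3 DoU from unsaturation.
Total DoU = 0 + 3 = 3.

3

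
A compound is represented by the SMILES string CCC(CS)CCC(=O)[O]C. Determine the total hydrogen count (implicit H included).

Walk through each heavy atom and fill implicit hydrogens from standard valence (C 4, N 3, O 2, S 2, halogen 1):
  atom 1: C, bond orders sum to 1 (valence 4) → 3 H
  atom 2: C, bond orders sum to 2 (valence 4) → 2 H
  atom 3: C, bond orders sum to 3 (valence 4) → 1 H
  atom 4: C, bond orders sum to 2 (valence 4) → 2 H
  atom 5: S, bond orders sum to 1 (valence 2) → 1 H
  atom 6: C, bond orders sum to 2 (valence 4) → 2 H
  atom 7: C, bond orders sum to 2 (valence 4) → 2 H
  atom 8: C, bond orders sum to 4 (valence 4) → 0 H
  atom 9: O, bond orders sum to 2 (valence 2) → 0 H
  atom 10: O with explicit H count 0
  atom 11: C, bond orders sum to 1 (valence 4) → 3 H
Total hydrogens: 16.

16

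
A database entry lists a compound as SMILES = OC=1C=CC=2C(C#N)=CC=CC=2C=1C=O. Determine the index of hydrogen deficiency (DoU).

10

Degree of unsaturation = (number of rings) + (number of π bonds).
Ring closures in the SMILES: 2.
π bonds: 6 double bonds (each 1 DoU), 1 triple bond (each 2 DoU) → 8 DoU from unsaturation.
Total DoU = 2 + 8 = 10.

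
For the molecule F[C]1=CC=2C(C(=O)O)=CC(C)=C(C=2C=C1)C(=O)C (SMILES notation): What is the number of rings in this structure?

In SMILES, each pair of matching ring-closure digits denotes one ring-closing bond; the number of such bonds equals the number of independent rings.
Ring-closure bonds here: 2.

2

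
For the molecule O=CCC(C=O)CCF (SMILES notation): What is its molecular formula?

Walk through each heavy atom and fill implicit hydrogens from standard valence (C 4, N 3, O 2, S 2, halogen 1):
  atom 1: O, bond orders sum to 2 (valence 2) → 0 H
  atom 2: C, bond orders sum to 3 (valence 4) → 1 H
  atom 3: C, bond orders sum to 2 (valence 4) → 2 H
  atom 4: C, bond orders sum to 3 (valence 4) → 1 H
  atom 5: C, bond orders sum to 3 (valence 4) → 1 H
  atom 6: O, bond orders sum to 2 (valence 2) → 0 H
  atom 7: C, bond orders sum to 2 (valence 4) → 2 H
  atom 8: C, bond orders sum to 2 (valence 4) → 2 H
  atom 9: F (halogen, monovalent) → 0 H
Totals → C:6, H:9, F:1, O:2.
In Hill order: C6H9FO2.

C6H9FO2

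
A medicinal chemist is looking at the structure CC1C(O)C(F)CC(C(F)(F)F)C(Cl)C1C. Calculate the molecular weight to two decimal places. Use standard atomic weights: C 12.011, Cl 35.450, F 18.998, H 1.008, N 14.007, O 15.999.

262.67 g/mol

First, the molecular formula is C10H15ClF4O (counting implicit H from valence).
  C: 10 × 12.011 = 120.110
  Cl: 1 × 35.450 = 35.450
  F: 4 × 18.998 = 75.992
  H: 15 × 1.008 = 15.120
  O: 1 × 15.999 = 15.999
Sum: 10×12.011 + 1×35.450 + 4×18.998 + 15×1.008 + 1×15.999 = 262.671 → 262.67 g/mol.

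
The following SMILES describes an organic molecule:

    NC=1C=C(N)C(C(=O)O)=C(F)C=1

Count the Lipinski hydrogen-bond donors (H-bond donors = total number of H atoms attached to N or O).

Donors: find every N or O and count the H atoms it carries.
  atom 1 (N): bond orders sum to 1 → 2 H
  atom 5 (N): bond orders sum to 1 → 2 H
  atom 8 (O): bond orders sum to 2 → 0 H
  atom 9 (O): bond orders sum to 1 → 1 H
Lipinski HBD = 5.

5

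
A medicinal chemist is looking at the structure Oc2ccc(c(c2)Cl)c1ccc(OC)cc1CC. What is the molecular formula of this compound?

C15H15ClO2

Walk through each heavy atom and fill implicit hydrogens from standard valence (C 4, N 3, O 2, S 2, halogen 1); for lowercase aromatic atoms, an aromatic c carries 1 H when it has two neighbours and 0 H with three, and aromatic n carries 0 H:
  atom 1: O, bond orders sum to 1 (valence 2) → 1 H
  atom 2: aromatic c, 3 neighbours → 0 H
  atom 3: aromatic c, 2 neighbours → 1 H
  atom 4: aromatic c, 2 neighbours → 1 H
  atom 5: aromatic c, 3 neighbours → 0 H
  atom 6: aromatic c, 3 neighbours → 0 H
  atom 7: aromatic c, 2 neighbours → 1 H
  atom 8: Cl (halogen, monovalent) → 0 H
  atom 9: aromatic c, 3 neighbours → 0 H
  atom 10: aromatic c, 2 neighbours → 1 H
  atom 11: aromatic c, 2 neighbours → 1 H
  atom 12: aromatic c, 3 neighbours → 0 H
  atom 13: O, bond orders sum to 2 (valence 2) → 0 H
  atom 14: C, bond orders sum to 1 (valence 4) → 3 H
  atom 15: aromatic c, 2 neighbours → 1 H
  atom 16: aromatic c, 3 neighbours → 0 H
  atom 17: C, bond orders sum to 2 (valence 4) → 2 H
  atom 18: C, bond orders sum to 1 (valence 4) → 3 H
Totals → C:15, H:15, Cl:1, O:2.
In Hill order: C15H15ClO2.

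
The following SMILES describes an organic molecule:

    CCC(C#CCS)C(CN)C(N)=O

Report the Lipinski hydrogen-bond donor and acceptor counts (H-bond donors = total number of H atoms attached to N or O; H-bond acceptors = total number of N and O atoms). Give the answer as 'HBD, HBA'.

Donors: find every N or O and count the H atoms it carries.
  atom 10 (N): bond orders sum to 1 → 2 H
  atom 12 (N): bond orders sum to 1 → 2 H
  atom 13 (O): bond orders sum to 2 → 0 H
Lipinski HBD = 4.
Acceptors: N atoms = 2, O atoms = 1 → HBA = 3.

4, 3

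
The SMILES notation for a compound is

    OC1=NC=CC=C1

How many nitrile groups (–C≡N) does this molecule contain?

0

Scan the SMILES for the nitrile motif — none present.
Groups that are present: 1 hydroxyl.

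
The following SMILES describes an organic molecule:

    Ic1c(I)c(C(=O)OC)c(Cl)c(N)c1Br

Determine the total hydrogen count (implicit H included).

5

Walk through each heavy atom and fill implicit hydrogens from standard valence (C 4, N 3, O 2, S 2, halogen 1); for lowercase aromatic atoms, an aromatic c carries 1 H when it has two neighbours and 0 H with three, and aromatic n carries 0 H:
  atom 1: I (halogen, monovalent) → 0 H
  atom 2: aromatic c, 3 neighbours → 0 H
  atom 3: aromatic c, 3 neighbours → 0 H
  atom 4: I (halogen, monovalent) → 0 H
  atom 5: aromatic c, 3 neighbours → 0 H
  atom 6: C, bond orders sum to 4 (valence 4) → 0 H
  atom 7: O, bond orders sum to 2 (valence 2) → 0 H
  atom 8: O, bond orders sum to 2 (valence 2) → 0 H
  atom 9: C, bond orders sum to 1 (valence 4) → 3 H
  atom 10: aromatic c, 3 neighbours → 0 H
  atom 11: Cl (halogen, monovalent) → 0 H
  atom 12: aromatic c, 3 neighbours → 0 H
  atom 13: N, bond orders sum to 1 (valence 3) → 2 H
  atom 14: aromatic c, 3 neighbours → 0 H
  atom 15: Br (halogen, monovalent) → 0 H
Total hydrogens: 5.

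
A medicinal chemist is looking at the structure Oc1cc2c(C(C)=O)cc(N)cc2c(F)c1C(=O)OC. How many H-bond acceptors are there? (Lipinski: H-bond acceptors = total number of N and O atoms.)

N atoms: 1; O atoms: 4.
Lipinski HBA = 1 + 4 = 5.

5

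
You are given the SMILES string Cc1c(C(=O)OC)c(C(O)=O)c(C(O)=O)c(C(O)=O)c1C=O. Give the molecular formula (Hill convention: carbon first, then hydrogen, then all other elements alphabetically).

C13H10O9

Walk through each heavy atom and fill implicit hydrogens from standard valence (C 4, N 3, O 2, S 2, halogen 1); for lowercase aromatic atoms, an aromatic c carries 1 H when it has two neighbours and 0 H with three, and aromatic n carries 0 H:
  atom 1: C, bond orders sum to 1 (valence 4) → 3 H
  atom 2: aromatic c, 3 neighbours → 0 H
  atom 3: aromatic c, 3 neighbours → 0 H
  atom 4: C, bond orders sum to 4 (valence 4) → 0 H
  atom 5: O, bond orders sum to 2 (valence 2) → 0 H
  atom 6: O, bond orders sum to 2 (valence 2) → 0 H
  atom 7: C, bond orders sum to 1 (valence 4) → 3 H
  atom 8: aromatic c, 3 neighbours → 0 H
  atom 9: C, bond orders sum to 4 (valence 4) → 0 H
  atom 10: O, bond orders sum to 1 (valence 2) → 1 H
  atom 11: O, bond orders sum to 2 (valence 2) → 0 H
  atom 12: aromatic c, 3 neighbours → 0 H
  atom 13: C, bond orders sum to 4 (valence 4) → 0 H
  atom 14: O, bond orders sum to 1 (valence 2) → 1 H
  atom 15: O, bond orders sum to 2 (valence 2) → 0 H
  atom 16: aromatic c, 3 neighbours → 0 H
  atom 17: C, bond orders sum to 4 (valence 4) → 0 H
  atom 18: O, bond orders sum to 1 (valence 2) → 1 H
  atom 19: O, bond orders sum to 2 (valence 2) → 0 H
  atom 20: aromatic c, 3 neighbours → 0 H
  atom 21: C, bond orders sum to 3 (valence 4) → 1 H
  atom 22: O, bond orders sum to 2 (valence 2) → 0 H
Totals → C:13, H:10, O:9.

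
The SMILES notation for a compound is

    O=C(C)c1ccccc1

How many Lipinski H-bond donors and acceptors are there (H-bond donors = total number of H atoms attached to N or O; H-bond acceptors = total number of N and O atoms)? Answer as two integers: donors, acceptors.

Donors: find every N or O and count the H atoms it carries.
  atom 1 (O): bond orders sum to 2 → 0 H
Lipinski HBD = 0.
Acceptors: N atoms = 0, O atoms = 1 → HBA = 1.

0, 1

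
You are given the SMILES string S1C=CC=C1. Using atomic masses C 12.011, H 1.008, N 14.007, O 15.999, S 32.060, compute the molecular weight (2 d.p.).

84.14 g/mol

First, the molecular formula is C4H4S (counting implicit H from valence).
  C: 4 × 12.011 = 48.044
  H: 4 × 1.008 = 4.032
  S: 1 × 32.060 = 32.060
Sum: 4×12.011 + 4×1.008 + 1×32.060 = 84.136 → 84.14 g/mol.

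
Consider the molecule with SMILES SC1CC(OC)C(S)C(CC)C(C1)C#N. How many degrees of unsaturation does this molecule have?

3

Molecular formula: C11H19NOS2.
DoU = (2C + 2 + N − H − X) / 2, where X is the halogen count and O/S are ignored.
    = (2·11 + 2 + 1 − 19 − 0) / 2 = 6 / 2 = 3.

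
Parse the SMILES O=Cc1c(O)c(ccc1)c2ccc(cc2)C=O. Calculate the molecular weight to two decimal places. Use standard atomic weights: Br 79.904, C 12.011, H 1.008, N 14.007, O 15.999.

226.23 g/mol

First, the molecular formula is C14H10O3 (counting implicit H from valence).
  C: 14 × 12.011 = 168.154
  H: 10 × 1.008 = 10.080
  O: 3 × 15.999 = 47.997
Sum: 14×12.011 + 10×1.008 + 3×15.999 = 226.231 → 226.23 g/mol.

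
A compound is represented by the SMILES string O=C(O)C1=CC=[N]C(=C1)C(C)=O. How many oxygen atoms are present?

Scan the SMILES for O atoms (remember two-letter symbols like Cl and Br are single atoms).
Oxygen count: 3.

3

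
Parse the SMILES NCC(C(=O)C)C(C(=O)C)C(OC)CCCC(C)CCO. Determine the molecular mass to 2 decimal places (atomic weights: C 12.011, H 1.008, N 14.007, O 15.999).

First, the molecular formula is C16H31NO4 (counting implicit H from valence).
  C: 16 × 12.011 = 192.176
  H: 31 × 1.008 = 31.248
  N: 1 × 14.007 = 14.007
  O: 4 × 15.999 = 63.996
Sum: 16×12.011 + 31×1.008 + 1×14.007 + 4×15.999 = 301.427 → 301.43 g/mol.

301.43 g/mol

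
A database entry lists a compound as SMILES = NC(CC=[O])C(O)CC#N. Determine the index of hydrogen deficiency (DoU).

Degree of unsaturation = (number of rings) + (number of π bonds).
Ring closures in the SMILES: 0.
π bonds: 1 double bond (each 1 DoU), 1 triple bond (each 2 DoU) → 3 DoU from unsaturation.
Total DoU = 0 + 3 = 3.

3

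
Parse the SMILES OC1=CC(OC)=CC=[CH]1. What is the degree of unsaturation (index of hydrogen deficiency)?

Molecular formula: C7H8O2.
DoU = (2C + 2 + N − H − X) / 2, where X is the halogen count and O/S are ignored.
    = (2·7 + 2 + 0 − 8 − 0) / 2 = 8 / 2 = 4.

4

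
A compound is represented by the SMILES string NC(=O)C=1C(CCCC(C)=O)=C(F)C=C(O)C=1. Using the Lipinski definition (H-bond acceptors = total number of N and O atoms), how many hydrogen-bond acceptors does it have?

4

N atoms: 1; O atoms: 3.
Lipinski HBA = 1 + 3 = 4.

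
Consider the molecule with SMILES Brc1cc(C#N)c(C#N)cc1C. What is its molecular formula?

C9H5BrN2

Walk through each heavy atom and fill implicit hydrogens from standard valence (C 4, N 3, O 2, S 2, halogen 1); for lowercase aromatic atoms, an aromatic c carries 1 H when it has two neighbours and 0 H with three, and aromatic n carries 0 H:
  atom 1: Br (halogen, monovalent) → 0 H
  atom 2: aromatic c, 3 neighbours → 0 H
  atom 3: aromatic c, 2 neighbours → 1 H
  atom 4: aromatic c, 3 neighbours → 0 H
  atom 5: C, bond orders sum to 4 (valence 4) → 0 H
  atom 6: N, bond orders sum to 3 (valence 3) → 0 H
  atom 7: aromatic c, 3 neighbours → 0 H
  atom 8: C, bond orders sum to 4 (valence 4) → 0 H
  atom 9: N, bond orders sum to 3 (valence 3) → 0 H
  atom 10: aromatic c, 2 neighbours → 1 H
  atom 11: aromatic c, 3 neighbours → 0 H
  atom 12: C, bond orders sum to 1 (valence 4) → 3 H
Totals → C:9, H:5, Br:1, N:2.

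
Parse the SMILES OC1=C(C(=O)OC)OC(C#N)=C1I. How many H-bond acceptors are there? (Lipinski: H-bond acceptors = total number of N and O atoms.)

5

N atoms: 1; O atoms: 4.
Lipinski HBA = 1 + 4 = 5.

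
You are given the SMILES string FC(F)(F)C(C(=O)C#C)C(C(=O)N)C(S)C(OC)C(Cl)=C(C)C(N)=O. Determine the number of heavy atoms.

25

Every atom symbol written in the SMILES (organic subset) is one heavy atom; implicit H are not written.
Heavy atoms by element → C:14, Cl:1, F:3, N:2, O:4, S:1.
Total: 25.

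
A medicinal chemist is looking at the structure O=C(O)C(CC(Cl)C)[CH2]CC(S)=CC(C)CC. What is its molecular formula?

C13H23ClO2S

Walk through each heavy atom and fill implicit hydrogens from standard valence (C 4, N 3, O 2, S 2, halogen 1):
  atom 1: O, bond orders sum to 2 (valence 2) → 0 H
  atom 2: C, bond orders sum to 4 (valence 4) → 0 H
  atom 3: O, bond orders sum to 1 (valence 2) → 1 H
  atom 4: C, bond orders sum to 3 (valence 4) → 1 H
  atom 5: C, bond orders sum to 2 (valence 4) → 2 H
  atom 6: C, bond orders sum to 3 (valence 4) → 1 H
  atom 7: Cl (halogen, monovalent) → 0 H
  atom 8: C, bond orders sum to 1 (valence 4) → 3 H
  atom 9: C with explicit H count 2
  atom 10: C, bond orders sum to 2 (valence 4) → 2 H
  atom 11: C, bond orders sum to 4 (valence 4) → 0 H
  atom 12: S, bond orders sum to 1 (valence 2) → 1 H
  atom 13: C, bond orders sum to 3 (valence 4) → 1 H
  atom 14: C, bond orders sum to 3 (valence 4) → 1 H
  atom 15: C, bond orders sum to 1 (valence 4) → 3 H
  atom 16: C, bond orders sum to 2 (valence 4) → 2 H
  atom 17: C, bond orders sum to 1 (valence 4) → 3 H
Totals → C:13, H:23, Cl:1, O:2, S:1.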